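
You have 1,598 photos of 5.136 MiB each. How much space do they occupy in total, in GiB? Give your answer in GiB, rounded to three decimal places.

8.015 GiB

Total = 1,598 × 5.136 MiB = 8207.328 MiB
= 8207.328 × 1,048,576 bytes = 8,606,007,164.928 bytes
1 GiB = 1,073,741,824 bytes
8,606,007,164.928 / 1,073,741,824 = 8.015 GiB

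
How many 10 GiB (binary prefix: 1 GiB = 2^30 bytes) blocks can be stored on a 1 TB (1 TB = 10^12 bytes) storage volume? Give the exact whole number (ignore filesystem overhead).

93

Capacity: 1 TB = 1,000,000,000,000 bytes
Per item: 10 GiB = 10,737,418,240 bytes
⌊1,000,000,000,000 / 10,737,418,240⌋ = 93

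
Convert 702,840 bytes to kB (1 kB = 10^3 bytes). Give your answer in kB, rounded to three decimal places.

702.840 kB

702,840 bytes given.
1 kB = 1,000 bytes
702,840 / 1,000 = 702.840 kB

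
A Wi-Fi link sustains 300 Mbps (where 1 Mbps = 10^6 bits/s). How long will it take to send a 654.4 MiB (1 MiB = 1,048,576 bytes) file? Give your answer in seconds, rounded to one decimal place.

654.4 MiB = 686,188,134.4 bytes = 5,489,505,075.2 bits
300 Mbps = 300,000,000 bits/s
time = 5,489,505,075.2 / 300,000,000 = 18.3 s

18.3 seconds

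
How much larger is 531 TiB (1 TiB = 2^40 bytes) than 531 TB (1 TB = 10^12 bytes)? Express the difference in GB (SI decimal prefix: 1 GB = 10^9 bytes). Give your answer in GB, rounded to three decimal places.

52,840.674 GB

531 TiB = 531 × 1,099,511,627,776 = 583,840,674,349,056 bytes
531 TB = 531 × 1,000,000,000,000 = 531,000,000,000,000 bytes
difference = 52,840,674,349,056 bytes
52,840,674,349,056 / 1,000,000,000 = 52,840.674 GB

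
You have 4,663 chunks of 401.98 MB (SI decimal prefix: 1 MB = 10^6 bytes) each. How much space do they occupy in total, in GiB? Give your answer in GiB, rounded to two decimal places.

Total = 4,663 × 401.98 MB = 1874432.74 MB
= 1874432.74 × 1,000,000 bytes = 1,874,432,740,000 bytes
1 GiB = 1,073,741,824 bytes
1,874,432,740,000 / 1,073,741,824 = 1,745.70 GiB

1,745.70 GiB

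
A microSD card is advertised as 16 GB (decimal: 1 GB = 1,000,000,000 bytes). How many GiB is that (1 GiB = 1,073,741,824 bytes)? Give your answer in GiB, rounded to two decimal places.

16 GB = 16 × 10^9 bytes = 16,000,000,000 bytes
1 GiB = 2^30 bytes = 1,073,741,824 bytes
16,000,000,000 / 1,073,741,824 = 14.90 GiB

14.90 GiB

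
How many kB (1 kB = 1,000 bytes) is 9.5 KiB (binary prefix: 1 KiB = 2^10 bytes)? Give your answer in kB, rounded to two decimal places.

9.73 kB

9.5 KiB × 1,024 bytes/KiB = 9,728 bytes
1 kB = 10^3 bytes = 1,000 bytes
9,728 / 1,000 = 9.73 kB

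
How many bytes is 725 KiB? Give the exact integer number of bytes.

742,400 bytes

725 × 1,024 = 742,400 bytes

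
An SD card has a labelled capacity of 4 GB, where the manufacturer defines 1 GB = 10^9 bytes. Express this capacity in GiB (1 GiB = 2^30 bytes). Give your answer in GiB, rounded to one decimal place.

4 GB = 4 × 10^9 bytes = 4,000,000,000 bytes
1 GiB = 1,073,741,824 bytes
4,000,000,000 / 1,073,741,824 = 3.7 GiB

3.7 GiB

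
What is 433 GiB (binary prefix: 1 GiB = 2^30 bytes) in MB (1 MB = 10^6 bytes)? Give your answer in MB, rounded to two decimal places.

464,930.21 MB

433 GiB × 1,073,741,824 bytes/GiB = 464,930,209,792 bytes
1 MB = 1,000,000 bytes
464,930,209,792 / 1,000,000 = 464,930.21 MB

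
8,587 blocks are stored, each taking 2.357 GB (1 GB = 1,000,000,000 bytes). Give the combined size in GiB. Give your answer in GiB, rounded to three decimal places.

Total = 8,587 × 2.357 GB = 20239.559 GB
= 20239.559 × 1,000,000,000 bytes = 20,239,559,000,000 bytes
1 GiB = 1,073,741,824 bytes
20,239,559,000,000 / 1,073,741,824 = 18,849.558 GiB

18,849.558 GiB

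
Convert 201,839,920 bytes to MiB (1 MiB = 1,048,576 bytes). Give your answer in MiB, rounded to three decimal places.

192.490 MiB

201,839,920 bytes given.
1 MiB = 2^20 bytes = 1,048,576 bytes
201,839,920 / 1,048,576 = 192.490 MiB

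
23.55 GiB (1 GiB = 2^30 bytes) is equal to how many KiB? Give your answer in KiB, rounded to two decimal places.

23.55 GiB × 1,073,741,824 bytes/GiB = 25,286,619,955.2 bytes
1 KiB = 1,024 bytes
25,286,619,955.2 / 1,024 = 24,693,964.80 KiB

24,693,964.80 KiB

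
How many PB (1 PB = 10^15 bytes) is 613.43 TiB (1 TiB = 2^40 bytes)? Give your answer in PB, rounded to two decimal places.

613.43 TiB × 1,099,511,627,776 bytes/TiB = 674,473,417,826,631.68 bytes
1 PB = 10^15 bytes = 1,000,000,000,000,000 bytes
674,473,417,826,631.68 / 1,000,000,000,000,000 = 0.67 PB

0.67 PB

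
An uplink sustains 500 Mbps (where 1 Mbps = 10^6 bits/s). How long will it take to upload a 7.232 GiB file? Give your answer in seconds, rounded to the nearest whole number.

124 seconds

7.232 GiB = 7,765,300,871.168 bytes = 62,122,406,969.344 bits
500 Mbps = 500,000,000 bits/s
time = 62,122,406,969.344 / 500,000,000 = 124 s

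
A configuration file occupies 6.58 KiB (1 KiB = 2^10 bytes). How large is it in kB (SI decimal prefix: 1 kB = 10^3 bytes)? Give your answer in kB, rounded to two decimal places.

6.58 KiB = 6.58 × 2^10 bytes = 6,737.92 bytes
1 kB = 1,000 bytes
6,737.92 / 1,000 = 6.74 kB

6.74 kB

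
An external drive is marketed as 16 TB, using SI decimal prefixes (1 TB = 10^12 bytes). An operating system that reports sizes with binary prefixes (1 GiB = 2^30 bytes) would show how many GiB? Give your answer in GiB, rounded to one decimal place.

14,901.2 GiB

16 TB = 16 × 10^12 bytes = 16,000,000,000,000 bytes
1 GiB = 2^30 bytes = 1,073,741,824 bytes
16,000,000,000,000 / 1,073,741,824 = 14,901.2 GiB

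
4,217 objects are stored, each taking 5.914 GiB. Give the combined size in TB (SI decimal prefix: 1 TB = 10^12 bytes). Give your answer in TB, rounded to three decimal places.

Total = 4,217 × 5.914 GiB = 24939.338 GiB
= 24939.338 × 1,073,741,824 bytes = 26,778,410,273,472.512 bytes
1 TB = 1,000,000,000,000 bytes
26,778,410,273,472.512 / 1,000,000,000,000 = 26.778 TB

26.778 TB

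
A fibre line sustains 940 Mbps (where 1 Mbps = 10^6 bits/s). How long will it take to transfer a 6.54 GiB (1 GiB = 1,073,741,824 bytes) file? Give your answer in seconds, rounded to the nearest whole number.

6.54 GiB = 7,022,271,528.96 bytes = 56,178,172,231.68 bits
940 Mbps = 940,000,000 bits/s
time = 56,178,172,231.68 / 940,000,000 = 60 s

60 seconds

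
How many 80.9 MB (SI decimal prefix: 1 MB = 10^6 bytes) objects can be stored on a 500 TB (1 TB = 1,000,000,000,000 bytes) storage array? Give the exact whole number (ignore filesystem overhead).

Capacity: 500 TB = 500,000,000,000,000 bytes
Per item: 80.9 MB = 80,900,000 bytes
⌊500,000,000,000,000 / 80,900,000⌋ = 6,180,469

6,180,469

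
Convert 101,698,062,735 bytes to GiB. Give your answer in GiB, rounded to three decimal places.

101,698,062,735 bytes given.
1 GiB = 2^30 bytes = 1,073,741,824 bytes
101,698,062,735 / 1,073,741,824 = 94.714 GiB

94.714 GiB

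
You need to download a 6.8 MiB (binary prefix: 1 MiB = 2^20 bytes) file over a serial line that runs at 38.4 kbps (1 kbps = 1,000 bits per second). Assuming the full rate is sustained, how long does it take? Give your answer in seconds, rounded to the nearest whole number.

1,485 seconds

6.8 MiB = 7,130,316.8 bytes = 57,042,534.4 bits
38.4 kbps = 38,400 bits/s
time = 57,042,534.4 / 38,400 = 1,485 s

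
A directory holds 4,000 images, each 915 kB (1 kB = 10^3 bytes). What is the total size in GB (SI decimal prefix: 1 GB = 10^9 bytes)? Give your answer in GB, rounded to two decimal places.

Total = 4,000 × 915 kB = 3,660,000 kB
= 3,660,000 × 1,000 bytes = 3,660,000,000 bytes
1 GB = 1,000,000,000 bytes
3,660,000,000 / 1,000,000,000 = 3.66 GB

3.66 GB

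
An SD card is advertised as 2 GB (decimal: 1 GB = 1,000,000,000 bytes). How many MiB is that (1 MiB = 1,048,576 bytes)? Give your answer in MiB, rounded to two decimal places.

2 GB = 2 × 10^9 bytes = 2,000,000,000 bytes
1 MiB = 1,048,576 bytes
2,000,000,000 / 1,048,576 = 1,907.35 MiB

1,907.35 MiB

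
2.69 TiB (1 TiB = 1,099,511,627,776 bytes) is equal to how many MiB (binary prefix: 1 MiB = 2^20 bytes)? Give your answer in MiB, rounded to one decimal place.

2,820,669.4 MiB

2.69 TiB × 1,099,511,627,776 bytes/TiB = 2,957,686,278,717.44 bytes
1 MiB = 1,048,576 bytes
2,957,686,278,717.44 / 1,048,576 = 2,820,669.4 MiB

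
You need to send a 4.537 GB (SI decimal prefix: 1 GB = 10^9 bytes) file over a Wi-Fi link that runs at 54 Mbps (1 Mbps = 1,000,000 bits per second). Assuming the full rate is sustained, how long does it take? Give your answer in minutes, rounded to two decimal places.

11.20 minutes

4.537 GB = 4,537,000,000 bytes = 36,296,000,000 bits
54 Mbps = 54,000,000 bits/s
time = 36,296,000,000 / 54,000,000 = 672.148 s
672.148 s / 60 = 11.20 minutes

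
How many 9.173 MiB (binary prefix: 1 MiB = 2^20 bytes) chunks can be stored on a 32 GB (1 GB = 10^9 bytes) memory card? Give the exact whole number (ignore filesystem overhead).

3,326

Capacity: 32 GB = 32,000,000,000 bytes
Per item: 9.173 MiB = 9,618,587.648 bytes
⌊32,000,000,000 / 9,618,587.648⌋ = 3,326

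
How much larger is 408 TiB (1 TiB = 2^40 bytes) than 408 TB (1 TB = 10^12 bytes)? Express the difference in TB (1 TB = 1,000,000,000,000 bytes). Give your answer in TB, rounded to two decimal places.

408 TiB = 408 × 1,099,511,627,776 = 448,600,744,132,608 bytes
408 TB = 408 × 1,000,000,000,000 = 408,000,000,000,000 bytes
difference = 40,600,744,132,608 bytes
40,600,744,132,608 / 1,000,000,000,000 = 40.60 TB

40.60 TB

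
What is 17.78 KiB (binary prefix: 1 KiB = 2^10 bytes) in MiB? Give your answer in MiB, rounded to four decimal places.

17.78 KiB = 17.78 × 2^10 bytes = 18,206.72 bytes
1 MiB = 1,048,576 bytes
18,206.72 / 1,048,576 = 0.0174 MiB

0.0174 MiB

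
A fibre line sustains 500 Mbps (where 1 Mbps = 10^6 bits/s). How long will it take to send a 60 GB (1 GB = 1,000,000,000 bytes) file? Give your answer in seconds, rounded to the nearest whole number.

60 GB = 60,000,000,000 bytes = 480,000,000,000 bits
500 Mbps = 500,000,000 bits/s
time = 480,000,000,000 / 500,000,000 = 960 s

960 seconds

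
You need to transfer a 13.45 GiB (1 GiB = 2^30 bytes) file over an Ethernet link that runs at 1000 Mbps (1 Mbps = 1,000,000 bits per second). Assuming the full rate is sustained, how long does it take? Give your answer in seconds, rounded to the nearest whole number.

13.45 GiB = 14,441,827,532.8 bytes = 115,534,620,262.4 bits
1000 Mbps = 1,000,000,000 bits/s
time = 115,534,620,262.4 / 1,000,000,000 = 116 s

116 seconds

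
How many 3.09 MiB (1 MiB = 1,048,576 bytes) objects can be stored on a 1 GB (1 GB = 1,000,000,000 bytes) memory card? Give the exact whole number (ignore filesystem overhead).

308

Capacity: 1 GB = 1,000,000,000 bytes
Per item: 3.09 MiB = 3,240,099.84 bytes
⌊1,000,000,000 / 3,240,099.84⌋ = 308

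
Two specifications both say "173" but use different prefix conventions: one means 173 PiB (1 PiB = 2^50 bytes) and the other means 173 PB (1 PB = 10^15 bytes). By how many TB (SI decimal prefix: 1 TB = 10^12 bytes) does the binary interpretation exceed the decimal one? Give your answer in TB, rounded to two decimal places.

21,780.68 TB

173 PiB = 173 × 1,125,899,906,842,624 = 194,780,683,883,773,952 bytes
173 PB = 173 × 1,000,000,000,000,000 = 173,000,000,000,000,000 bytes
difference = 21,780,683,883,773,952 bytes
21,780,683,883,773,952 / 1,000,000,000,000 = 21,780.68 TB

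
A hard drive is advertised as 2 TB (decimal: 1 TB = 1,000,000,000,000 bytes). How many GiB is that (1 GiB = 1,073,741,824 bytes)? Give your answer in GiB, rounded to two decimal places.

2 TB × 1,000,000,000,000 bytes/TB = 2,000,000,000,000 bytes
1 GiB = 1,073,741,824 bytes
2,000,000,000,000 / 1,073,741,824 = 1,862.65 GiB

1,862.65 GiB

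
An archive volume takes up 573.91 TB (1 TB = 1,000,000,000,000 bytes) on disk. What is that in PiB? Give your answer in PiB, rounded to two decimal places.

573.91 TB = 573.91 × 10^12 bytes = 573,910,000,000,000 bytes
1 PiB = 2^50 bytes = 1,125,899,906,842,624 bytes
573,910,000,000,000 / 1,125,899,906,842,624 = 0.51 PiB

0.51 PiB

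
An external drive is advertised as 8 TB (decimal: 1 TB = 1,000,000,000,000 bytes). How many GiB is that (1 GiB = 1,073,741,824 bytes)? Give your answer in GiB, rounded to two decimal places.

7,450.58 GiB

8 TB = 8 × 10^12 bytes = 8,000,000,000,000 bytes
1 GiB = 2^30 bytes = 1,073,741,824 bytes
8,000,000,000,000 / 1,073,741,824 = 7,450.58 GiB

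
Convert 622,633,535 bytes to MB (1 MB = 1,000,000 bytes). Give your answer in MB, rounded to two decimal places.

622,633,535 bytes given.
1 MB = 10^6 bytes = 1,000,000 bytes
622,633,535 / 1,000,000 = 622.63 MB

622.63 MB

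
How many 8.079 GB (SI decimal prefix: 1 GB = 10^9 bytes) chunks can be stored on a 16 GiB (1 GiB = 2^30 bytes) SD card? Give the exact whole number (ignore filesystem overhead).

2

Capacity: 16 GiB = 17,179,869,184 bytes
Per item: 8.079 GB = 8,079,000,000 bytes
⌊17,179,869,184 / 8,079,000,000⌋ = 2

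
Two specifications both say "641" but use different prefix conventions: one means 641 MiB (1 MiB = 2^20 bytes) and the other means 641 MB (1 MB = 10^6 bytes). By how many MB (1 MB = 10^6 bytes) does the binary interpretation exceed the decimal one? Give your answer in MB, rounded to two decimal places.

31.14 MB

641 MiB = 641 × 1,048,576 = 672,137,216 bytes
641 MB = 641 × 1,000,000 = 641,000,000 bytes
difference = 31,137,216 bytes
31,137,216 / 1,000,000 = 31.14 MB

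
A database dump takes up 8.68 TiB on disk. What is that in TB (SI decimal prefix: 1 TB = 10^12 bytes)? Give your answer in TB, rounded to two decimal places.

8.68 TiB = 8.68 × 2^40 bytes = 9,543,760,929,095.68 bytes
1 TB = 1,000,000,000,000 bytes
9,543,760,929,095.68 / 1,000,000,000,000 = 9.54 TB

9.54 TB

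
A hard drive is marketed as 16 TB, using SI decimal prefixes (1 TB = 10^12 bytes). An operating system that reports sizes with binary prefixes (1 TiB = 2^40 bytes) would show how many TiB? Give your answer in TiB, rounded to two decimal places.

16 TB = 16 × 10^12 bytes = 16,000,000,000,000 bytes
1 TiB = 2^40 bytes = 1,099,511,627,776 bytes
16,000,000,000,000 / 1,099,511,627,776 = 14.55 TiB

14.55 TiB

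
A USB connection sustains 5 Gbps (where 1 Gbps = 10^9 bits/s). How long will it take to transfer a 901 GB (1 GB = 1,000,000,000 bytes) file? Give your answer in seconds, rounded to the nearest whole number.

901 GB = 901,000,000,000 bytes = 7,208,000,000,000 bits
5 Gbps = 5,000,000,000 bits/s
time = 7,208,000,000,000 / 5,000,000,000 = 1,442 s

1,442 seconds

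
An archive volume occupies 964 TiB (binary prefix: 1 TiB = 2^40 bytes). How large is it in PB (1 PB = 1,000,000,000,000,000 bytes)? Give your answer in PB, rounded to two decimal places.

964 TiB = 964 × 2^40 bytes = 1,059,929,209,176,064 bytes
1 PB = 10^15 bytes = 1,000,000,000,000,000 bytes
1,059,929,209,176,064 / 1,000,000,000,000,000 = 1.06 PB

1.06 PB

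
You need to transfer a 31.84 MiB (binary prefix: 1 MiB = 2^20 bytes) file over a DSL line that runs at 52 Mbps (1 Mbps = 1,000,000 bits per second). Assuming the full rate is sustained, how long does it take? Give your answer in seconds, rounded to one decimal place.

5.1 seconds

31.84 MiB = 33,386,659.84 bytes = 267,093,278.72 bits
52 Mbps = 52,000,000 bits/s
time = 267,093,278.72 / 52,000,000 = 5.1 s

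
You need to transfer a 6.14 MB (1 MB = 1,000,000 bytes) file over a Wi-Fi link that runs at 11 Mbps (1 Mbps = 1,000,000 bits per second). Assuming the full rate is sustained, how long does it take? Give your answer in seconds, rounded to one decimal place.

4.5 seconds

6.14 MB = 6,140,000 bytes = 49,120,000 bits
11 Mbps = 11,000,000 bits/s
time = 49,120,000 / 11,000,000 = 4.5 s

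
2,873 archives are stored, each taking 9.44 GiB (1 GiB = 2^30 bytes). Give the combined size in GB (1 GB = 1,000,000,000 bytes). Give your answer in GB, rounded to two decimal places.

29,121.08 GB

Total = 2,873 × 9.44 GiB = 27121.12 GiB
= 27121.12 × 1,073,741,824 bytes = 29,121,080,857,722.88 bytes
1 GB = 1,000,000,000 bytes
29,121,080,857,722.88 / 1,000,000,000 = 29,121.08 GB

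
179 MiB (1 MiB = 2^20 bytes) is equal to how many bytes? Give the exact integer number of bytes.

187,695,104 bytes

179 × 1,048,576 = 187,695,104 bytes  (1 MiB = 2^20 bytes)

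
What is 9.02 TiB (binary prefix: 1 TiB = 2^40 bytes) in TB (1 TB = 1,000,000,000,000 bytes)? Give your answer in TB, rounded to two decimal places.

9.92 TB

9.02 TiB = 9.02 × 2^40 bytes = 9,917,594,882,539.52 bytes
1 TB = 10^12 bytes = 1,000,000,000,000 bytes
9,917,594,882,539.52 / 1,000,000,000,000 = 9.92 TB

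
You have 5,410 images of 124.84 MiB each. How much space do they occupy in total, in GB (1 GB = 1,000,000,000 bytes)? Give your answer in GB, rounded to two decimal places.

Total = 5,410 × 124.84 MiB = 675384.4 MiB
= 675384.4 × 1,048,576 bytes = 708,191,872,614.4 bytes
1 GB = 1,000,000,000 bytes
708,191,872,614.4 / 1,000,000,000 = 708.19 GB

708.19 GB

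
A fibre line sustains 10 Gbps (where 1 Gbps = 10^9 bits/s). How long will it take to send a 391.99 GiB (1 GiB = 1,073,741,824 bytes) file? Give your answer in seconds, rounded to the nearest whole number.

337 seconds

391.99 GiB = 420,896,057,589.76 bytes = 3,367,168,460,718.08 bits
10 Gbps = 10,000,000,000 bits/s
time = 3,367,168,460,718.08 / 10,000,000,000 = 337 s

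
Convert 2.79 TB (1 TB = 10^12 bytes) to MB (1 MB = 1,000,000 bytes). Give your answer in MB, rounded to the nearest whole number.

2.79 TB = 2.79 × 10^12 bytes = 2,790,000,000,000 bytes
1 MB = 1,000,000 bytes
2,790,000,000,000 / 1,000,000 = 2,790,000 MB

2,790,000 MB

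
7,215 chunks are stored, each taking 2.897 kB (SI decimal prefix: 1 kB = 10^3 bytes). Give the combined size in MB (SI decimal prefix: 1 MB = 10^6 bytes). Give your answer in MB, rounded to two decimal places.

Total = 7,215 × 2.897 kB = 20901.855 kB
= 20901.855 × 1,000 bytes = 20,901,855 bytes
1 MB = 1,000,000 bytes
20,901,855 / 1,000,000 = 20.90 MB

20.90 MB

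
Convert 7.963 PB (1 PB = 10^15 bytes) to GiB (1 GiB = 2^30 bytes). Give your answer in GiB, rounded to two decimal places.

7.963 PB = 7.963 × 10^15 bytes = 7,963,000,000,000,000 bytes
1 GiB = 2^30 bytes = 1,073,741,824 bytes
7,963,000,000,000,000 / 1,073,741,824 = 7,416,121.66 GiB

7,416,121.66 GiB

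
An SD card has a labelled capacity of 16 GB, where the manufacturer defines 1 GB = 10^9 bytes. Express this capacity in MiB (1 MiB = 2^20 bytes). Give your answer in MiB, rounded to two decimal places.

15,258.79 MiB

16 GB = 16 × 10^9 bytes = 16,000,000,000 bytes
1 MiB = 1,048,576 bytes
16,000,000,000 / 1,048,576 = 15,258.79 MiB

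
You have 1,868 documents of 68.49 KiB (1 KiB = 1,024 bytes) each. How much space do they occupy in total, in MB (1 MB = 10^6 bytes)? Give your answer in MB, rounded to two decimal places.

Total = 1,868 × 68.49 KiB = 127939.32 KiB
= 127939.32 × 1,024 bytes = 131,009,863.68 bytes
1 MB = 1,000,000 bytes
131,009,863.68 / 1,000,000 = 131.01 MB

131.01 MB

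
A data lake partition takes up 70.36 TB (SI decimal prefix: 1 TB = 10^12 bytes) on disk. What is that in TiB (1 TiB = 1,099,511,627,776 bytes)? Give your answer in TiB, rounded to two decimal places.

70.36 TB × 1,000,000,000,000 bytes/TB = 70,360,000,000,000 bytes
1 TiB = 2^40 bytes = 1,099,511,627,776 bytes
70,360,000,000,000 / 1,099,511,627,776 = 63.99 TiB

63.99 TiB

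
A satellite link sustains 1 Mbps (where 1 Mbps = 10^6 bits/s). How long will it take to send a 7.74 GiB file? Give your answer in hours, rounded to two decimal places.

18.47 hours

7.74 GiB = 8,310,761,717.76 bytes = 66,486,093,742.08 bits
1 Mbps = 1,000,000 bits/s
time = 66,486,093,742.08 / 1,000,000 = 66,486.0937 s
66,486.0937 s / 3600 = 18.47 hours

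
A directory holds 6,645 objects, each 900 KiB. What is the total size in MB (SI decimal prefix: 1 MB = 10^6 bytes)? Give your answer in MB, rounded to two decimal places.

Total = 6,645 × 900 KiB = 5,980,500 KiB
= 5,980,500 × 1,024 bytes = 6,124,032,000 bytes
1 MB = 1,000,000 bytes
6,124,032,000 / 1,000,000 = 6,124.03 MB

6,124.03 MB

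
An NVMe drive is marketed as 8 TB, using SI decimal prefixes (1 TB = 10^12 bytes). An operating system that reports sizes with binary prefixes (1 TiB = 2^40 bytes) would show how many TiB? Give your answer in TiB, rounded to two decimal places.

8 TB = 8 × 10^12 bytes = 8,000,000,000,000 bytes
1 TiB = 2^40 bytes = 1,099,511,627,776 bytes
8,000,000,000,000 / 1,099,511,627,776 = 7.28 TiB

7.28 TiB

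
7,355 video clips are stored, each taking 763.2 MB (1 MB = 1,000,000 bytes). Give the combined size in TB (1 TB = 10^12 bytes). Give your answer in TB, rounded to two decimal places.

5.61 TB

Total = 7,355 × 763.2 MB = 5,613,336 MB
= 5,613,336 × 1,000,000 bytes = 5,613,336,000,000 bytes
1 TB = 1,000,000,000,000 bytes
5,613,336,000,000 / 1,000,000,000,000 = 5.61 TB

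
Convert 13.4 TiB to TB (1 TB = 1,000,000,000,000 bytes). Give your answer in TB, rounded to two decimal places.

13.4 TiB × 1,099,511,627,776 bytes/TiB = 14,733,455,812,198.4 bytes
1 TB = 1,000,000,000,000 bytes
14,733,455,812,198.4 / 1,000,000,000,000 = 14.73 TB

14.73 TB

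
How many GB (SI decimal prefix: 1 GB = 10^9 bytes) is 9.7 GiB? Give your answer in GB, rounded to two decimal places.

9.7 GiB = 9.7 × 2^30 bytes = 10,415,295,692.8 bytes
1 GB = 10^9 bytes = 1,000,000,000 bytes
10,415,295,692.8 / 1,000,000,000 = 10.42 GB

10.42 GB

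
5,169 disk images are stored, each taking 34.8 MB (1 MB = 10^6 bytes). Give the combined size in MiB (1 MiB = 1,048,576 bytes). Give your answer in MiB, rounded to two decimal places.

171,548.08 MiB

Total = 5,169 × 34.8 MB = 179881.2 MB
= 179881.2 × 1,000,000 bytes = 179,881,200,000 bytes
1 MiB = 1,048,576 bytes
179,881,200,000 / 1,048,576 = 171,548.08 MiB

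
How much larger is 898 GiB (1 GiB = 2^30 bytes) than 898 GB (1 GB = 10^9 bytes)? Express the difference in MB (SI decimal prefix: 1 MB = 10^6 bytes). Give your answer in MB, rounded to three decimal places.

66,220.158 MB

898 GiB = 898 × 1,073,741,824 = 964,220,157,952 bytes
898 GB = 898 × 1,000,000,000 = 898,000,000,000 bytes
difference = 66,220,157,952 bytes
66,220,157,952 / 1,000,000 = 66,220.158 MB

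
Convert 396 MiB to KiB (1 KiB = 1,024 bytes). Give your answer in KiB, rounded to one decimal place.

396 MiB × 1,048,576 bytes/MiB = 415,236,096 bytes
1 KiB = 1,024 bytes
415,236,096 / 1,024 = 405,504.0 KiB

405,504.0 KiB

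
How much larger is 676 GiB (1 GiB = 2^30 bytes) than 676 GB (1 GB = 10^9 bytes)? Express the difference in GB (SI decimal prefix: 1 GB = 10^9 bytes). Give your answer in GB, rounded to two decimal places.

49.85 GB

676 GiB = 676 × 1,073,741,824 = 725,849,473,024 bytes
676 GB = 676 × 1,000,000,000 = 676,000,000,000 bytes
difference = 49,849,473,024 bytes
49,849,473,024 / 1,000,000,000 = 49.85 GB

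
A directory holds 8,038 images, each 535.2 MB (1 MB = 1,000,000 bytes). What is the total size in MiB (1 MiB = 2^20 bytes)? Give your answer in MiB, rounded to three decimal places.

Total = 8,038 × 535.2 MB = 4301937.6 MB
= 4301937.6 × 1,000,000 bytes = 4,301,937,600,000 bytes
1 MiB = 1,048,576 bytes
4,301,937,600,000 / 1,048,576 = 4,102,647.400 MiB

4,102,647.400 MiB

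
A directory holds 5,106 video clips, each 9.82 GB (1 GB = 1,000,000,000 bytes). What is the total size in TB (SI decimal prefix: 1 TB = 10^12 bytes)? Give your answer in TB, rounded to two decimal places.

Total = 5,106 × 9.82 GB = 50140.92 GB
= 50140.92 × 1,000,000,000 bytes = 50,140,920,000,000 bytes
1 TB = 1,000,000,000,000 bytes
50,140,920,000,000 / 1,000,000,000,000 = 50.14 TB

50.14 TB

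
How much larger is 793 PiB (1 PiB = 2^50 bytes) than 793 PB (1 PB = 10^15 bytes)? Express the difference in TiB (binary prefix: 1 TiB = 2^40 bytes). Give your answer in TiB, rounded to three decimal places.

793 PiB = 793 × 1,125,899,906,842,624 = 892,838,626,126,200,832 bytes
793 PB = 793 × 1,000,000,000,000,000 = 793,000,000,000,000,000 bytes
difference = 99,838,626,126,200,832 bytes
99,838,626,126,200,832 / 1,099,511,627,776 = 90,802.701 TiB

90,802.701 TiB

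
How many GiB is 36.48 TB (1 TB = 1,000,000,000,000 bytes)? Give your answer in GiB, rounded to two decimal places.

36.48 TB = 36.48 × 10^12 bytes = 36,480,000,000,000 bytes
1 GiB = 2^30 bytes = 1,073,741,824 bytes
36,480,000,000,000 / 1,073,741,824 = 33,974.65 GiB

33,974.65 GiB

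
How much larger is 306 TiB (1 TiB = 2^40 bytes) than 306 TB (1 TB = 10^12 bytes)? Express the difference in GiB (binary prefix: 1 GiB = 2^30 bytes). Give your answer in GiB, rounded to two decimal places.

306 TiB = 306 × 1,099,511,627,776 = 336,450,558,099,456 bytes
306 TB = 306 × 1,000,000,000,000 = 306,000,000,000,000 bytes
difference = 30,450,558,099,456 bytes
30,450,558,099,456 / 1,073,741,824 = 28,359.29 GiB

28,359.29 GiB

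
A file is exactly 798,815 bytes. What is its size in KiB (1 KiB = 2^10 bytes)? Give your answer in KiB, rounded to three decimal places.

798,815 bytes given.
1 KiB = 2^10 bytes = 1,024 bytes
798,815 / 1,024 = 780.093 KiB

780.093 KiB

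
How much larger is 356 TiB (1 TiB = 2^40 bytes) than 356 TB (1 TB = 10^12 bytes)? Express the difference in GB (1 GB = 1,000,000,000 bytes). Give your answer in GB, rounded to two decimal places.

356 TiB = 356 × 1,099,511,627,776 = 391,426,139,488,256 bytes
356 TB = 356 × 1,000,000,000,000 = 356,000,000,000,000 bytes
difference = 35,426,139,488,256 bytes
35,426,139,488,256 / 1,000,000,000 = 35,426.14 GB

35,426.14 GB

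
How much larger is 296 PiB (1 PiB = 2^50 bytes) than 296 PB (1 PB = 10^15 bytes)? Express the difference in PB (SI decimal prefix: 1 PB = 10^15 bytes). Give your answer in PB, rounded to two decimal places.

296 PiB = 296 × 1,125,899,906,842,624 = 333,266,372,425,416,704 bytes
296 PB = 296 × 1,000,000,000,000,000 = 296,000,000,000,000,000 bytes
difference = 37,266,372,425,416,704 bytes
37,266,372,425,416,704 / 1,000,000,000,000,000 = 37.27 PB

37.27 PB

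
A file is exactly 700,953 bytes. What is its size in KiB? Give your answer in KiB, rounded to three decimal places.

700,953 bytes given.
1 KiB = 2^10 bytes = 1,024 bytes
700,953 / 1,024 = 684.524 KiB

684.524 KiB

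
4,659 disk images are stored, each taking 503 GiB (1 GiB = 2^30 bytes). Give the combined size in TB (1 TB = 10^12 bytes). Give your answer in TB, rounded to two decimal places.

2,516.29 TB

Total = 4,659 × 503 GiB = 2,343,477 GiB
= 2,343,477 × 1,073,741,824 bytes = 2,516,289,268,482,048 bytes
1 TB = 1,000,000,000,000 bytes
2,516,289,268,482,048 / 1,000,000,000,000 = 2,516.29 TB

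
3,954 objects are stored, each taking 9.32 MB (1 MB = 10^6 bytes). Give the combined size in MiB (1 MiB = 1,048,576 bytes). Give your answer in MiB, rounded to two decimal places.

35,144.12 MiB

Total = 3,954 × 9.32 MB = 36851.28 MB
= 36851.28 × 1,000,000 bytes = 36,851,280,000 bytes
1 MiB = 1,048,576 bytes
36,851,280,000 / 1,048,576 = 35,144.12 MiB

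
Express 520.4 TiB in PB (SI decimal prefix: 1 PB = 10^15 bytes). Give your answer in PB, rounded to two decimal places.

0.57 PB

520.4 TiB = 520.4 × 2^40 bytes = 572,185,851,094,630.4 bytes
1 PB = 10^15 bytes = 1,000,000,000,000,000 bytes
572,185,851,094,630.4 / 1,000,000,000,000,000 = 0.57 PB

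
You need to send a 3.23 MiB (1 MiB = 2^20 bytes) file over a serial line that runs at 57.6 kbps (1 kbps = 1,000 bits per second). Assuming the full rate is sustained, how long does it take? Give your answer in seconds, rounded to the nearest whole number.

470 seconds

3.23 MiB = 3,386,900.48 bytes = 27,095,203.84 bits
57.6 kbps = 57,600 bits/s
time = 27,095,203.84 / 57,600 = 470 s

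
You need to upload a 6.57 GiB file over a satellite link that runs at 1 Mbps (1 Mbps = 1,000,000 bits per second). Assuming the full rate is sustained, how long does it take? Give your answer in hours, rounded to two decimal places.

15.68 hours

6.57 GiB = 7,054,483,783.68 bytes = 56,435,870,269.44 bits
1 Mbps = 1,000,000 bits/s
time = 56,435,870,269.44 / 1,000,000 = 56,435.8703 s
56,435.8703 s / 3600 = 15.68 hours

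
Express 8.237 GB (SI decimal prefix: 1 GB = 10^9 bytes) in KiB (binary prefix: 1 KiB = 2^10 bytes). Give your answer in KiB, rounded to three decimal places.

8.237 GB × 1,000,000,000 bytes/GB = 8,237,000,000 bytes
1 KiB = 1,024 bytes
8,237,000,000 / 1,024 = 8,043,945.313 KiB

8,043,945.313 KiB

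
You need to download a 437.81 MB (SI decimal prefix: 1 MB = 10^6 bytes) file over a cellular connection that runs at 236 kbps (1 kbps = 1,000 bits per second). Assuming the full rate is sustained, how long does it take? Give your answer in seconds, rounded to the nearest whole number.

14,841 seconds

437.81 MB = 437,810,000 bytes = 3,502,480,000 bits
236 kbps = 236,000 bits/s
time = 3,502,480,000 / 236,000 = 14,841 s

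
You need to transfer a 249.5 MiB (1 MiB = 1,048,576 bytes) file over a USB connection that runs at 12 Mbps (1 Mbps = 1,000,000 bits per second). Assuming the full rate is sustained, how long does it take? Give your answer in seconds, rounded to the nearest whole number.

249.5 MiB = 261,619,712 bytes = 2,092,957,696 bits
12 Mbps = 12,000,000 bits/s
time = 2,092,957,696 / 12,000,000 = 174 s

174 seconds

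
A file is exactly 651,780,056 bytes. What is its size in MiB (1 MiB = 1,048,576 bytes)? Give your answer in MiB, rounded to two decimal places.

621.59 MiB

651,780,056 bytes given.
1 MiB = 2^20 bytes = 1,048,576 bytes
651,780,056 / 1,048,576 = 621.59 MiB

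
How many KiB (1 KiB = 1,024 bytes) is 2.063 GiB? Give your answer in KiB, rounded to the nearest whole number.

2,163,212 KiB

2.063 GiB × 1,073,741,824 bytes/GiB = 2,215,129,382.912 bytes
1 KiB = 2^10 bytes = 1,024 bytes
2,215,129,382.912 / 1,024 = 2,163,212 KiB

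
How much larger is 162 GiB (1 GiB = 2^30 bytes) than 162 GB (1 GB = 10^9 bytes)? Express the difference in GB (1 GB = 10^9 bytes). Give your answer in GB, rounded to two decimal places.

162 GiB = 162 × 1,073,741,824 = 173,946,175,488 bytes
162 GB = 162 × 1,000,000,000 = 162,000,000,000 bytes
difference = 11,946,175,488 bytes
11,946,175,488 / 1,000,000,000 = 11.95 GB

11.95 GB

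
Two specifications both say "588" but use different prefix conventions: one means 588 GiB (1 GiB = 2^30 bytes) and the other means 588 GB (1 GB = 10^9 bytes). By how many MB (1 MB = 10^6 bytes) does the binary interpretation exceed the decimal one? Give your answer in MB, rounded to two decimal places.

43,360.19 MB

588 GiB = 588 × 1,073,741,824 = 631,360,192,512 bytes
588 GB = 588 × 1,000,000,000 = 588,000,000,000 bytes
difference = 43,360,192,512 bytes
43,360,192,512 / 1,000,000 = 43,360.19 MB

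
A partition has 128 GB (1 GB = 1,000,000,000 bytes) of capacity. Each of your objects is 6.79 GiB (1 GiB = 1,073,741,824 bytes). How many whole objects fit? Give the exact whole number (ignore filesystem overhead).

Capacity: 128 GB = 128,000,000,000 bytes
Per item: 6.79 GiB = 7,290,706,984.96 bytes
⌊128,000,000,000 / 7,290,706,984.96⌋ = 17

17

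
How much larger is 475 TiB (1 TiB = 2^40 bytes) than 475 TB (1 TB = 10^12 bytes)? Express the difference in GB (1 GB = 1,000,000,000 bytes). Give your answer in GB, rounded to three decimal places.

47,268.023 GB

475 TiB = 475 × 1,099,511,627,776 = 522,268,023,193,600 bytes
475 TB = 475 × 1,000,000,000,000 = 475,000,000,000,000 bytes
difference = 47,268,023,193,600 bytes
47,268,023,193,600 / 1,000,000,000 = 47,268.023 GB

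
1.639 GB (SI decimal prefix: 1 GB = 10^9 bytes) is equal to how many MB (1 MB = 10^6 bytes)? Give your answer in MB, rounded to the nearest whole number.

1,639 MB

1.639 GB = 1.639 × 10^9 bytes = 1,639,000,000 bytes
1 MB = 10^6 bytes = 1,000,000 bytes
1,639,000,000 / 1,000,000 = 1,639 MB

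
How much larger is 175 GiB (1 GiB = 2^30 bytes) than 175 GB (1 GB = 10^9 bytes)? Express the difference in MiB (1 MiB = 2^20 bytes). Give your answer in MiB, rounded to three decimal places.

12,306.995 MiB

175 GiB = 175 × 1,073,741,824 = 187,904,819,200 bytes
175 GB = 175 × 1,000,000,000 = 175,000,000,000 bytes
difference = 12,904,819,200 bytes
12,904,819,200 / 1,048,576 = 12,306.995 MiB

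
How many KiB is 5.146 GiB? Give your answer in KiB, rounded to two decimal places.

5.146 GiB = 5.146 × 2^30 bytes = 5,525,475,426.304 bytes
1 KiB = 2^10 bytes = 1,024 bytes
5,525,475,426.304 / 1,024 = 5,395,972.10 KiB

5,395,972.10 KiB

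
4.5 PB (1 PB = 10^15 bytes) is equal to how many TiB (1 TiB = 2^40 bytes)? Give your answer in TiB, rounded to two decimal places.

4,092.73 TiB

4.5 PB × 1,000,000,000,000,000 bytes/PB = 4,500,000,000,000,000 bytes
1 TiB = 2^40 bytes = 1,099,511,627,776 bytes
4,500,000,000,000,000 / 1,099,511,627,776 = 4,092.73 TiB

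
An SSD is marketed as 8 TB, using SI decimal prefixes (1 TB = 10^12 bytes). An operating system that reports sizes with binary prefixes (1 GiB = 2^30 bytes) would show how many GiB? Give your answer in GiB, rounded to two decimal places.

8 TB = 8 × 10^12 bytes = 8,000,000,000,000 bytes
1 GiB = 1,073,741,824 bytes
8,000,000,000,000 / 1,073,741,824 = 7,450.58 GiB

7,450.58 GiB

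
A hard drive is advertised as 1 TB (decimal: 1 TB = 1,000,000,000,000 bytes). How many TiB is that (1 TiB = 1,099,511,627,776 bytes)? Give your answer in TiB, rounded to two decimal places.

0.91 TiB

1 TB = 1 × 10^12 bytes = 1,000,000,000,000 bytes
1 TiB = 1,099,511,627,776 bytes
1,000,000,000,000 / 1,099,511,627,776 = 0.91 TiB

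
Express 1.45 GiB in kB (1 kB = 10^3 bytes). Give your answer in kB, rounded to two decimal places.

1.45 GiB = 1.45 × 2^30 bytes = 1,556,925,644.8 bytes
1 kB = 1,000 bytes
1,556,925,644.8 / 1,000 = 1,556,925.64 kB

1,556,925.64 kB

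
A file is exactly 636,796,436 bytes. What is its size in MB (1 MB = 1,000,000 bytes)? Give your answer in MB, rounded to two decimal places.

636,796,436 bytes given.
1 MB = 1,000,000 bytes
636,796,436 / 1,000,000 = 636.80 MB

636.80 MB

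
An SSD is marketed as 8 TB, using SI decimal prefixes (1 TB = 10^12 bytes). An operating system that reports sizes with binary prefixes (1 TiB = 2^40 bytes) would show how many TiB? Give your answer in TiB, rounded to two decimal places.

7.28 TiB

8 TB = 8 × 10^12 bytes = 8,000,000,000,000 bytes
1 TiB = 1,099,511,627,776 bytes
8,000,000,000,000 / 1,099,511,627,776 = 7.28 TiB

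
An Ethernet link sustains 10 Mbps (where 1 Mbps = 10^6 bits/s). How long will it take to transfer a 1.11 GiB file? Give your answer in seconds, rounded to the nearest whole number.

953 seconds

1.11 GiB = 1,191,853,424.64 bytes = 9,534,827,397.12 bits
10 Mbps = 10,000,000 bits/s
time = 9,534,827,397.12 / 10,000,000 = 953 s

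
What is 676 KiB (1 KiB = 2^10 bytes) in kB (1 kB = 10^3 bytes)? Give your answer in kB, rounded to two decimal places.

692.22 kB

676 KiB = 676 × 2^10 bytes = 692,224 bytes
1 kB = 10^3 bytes = 1,000 bytes
692,224 / 1,000 = 692.22 kB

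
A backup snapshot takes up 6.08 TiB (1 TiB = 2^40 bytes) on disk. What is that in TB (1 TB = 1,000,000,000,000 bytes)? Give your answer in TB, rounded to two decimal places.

6.69 TB

6.08 TiB × 1,099,511,627,776 bytes/TiB = 6,685,030,696,878.08 bytes
1 TB = 1,000,000,000,000 bytes
6,685,030,696,878.08 / 1,000,000,000,000 = 6.69 TB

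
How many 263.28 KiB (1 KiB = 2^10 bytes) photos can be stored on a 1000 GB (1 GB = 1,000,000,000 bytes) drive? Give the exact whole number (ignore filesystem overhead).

3,709,216

Capacity: 1000 GB = 1,000,000,000,000 bytes
Per item: 263.28 KiB = 269,598.72 bytes
⌊1,000,000,000,000 / 269,598.72⌋ = 3,709,216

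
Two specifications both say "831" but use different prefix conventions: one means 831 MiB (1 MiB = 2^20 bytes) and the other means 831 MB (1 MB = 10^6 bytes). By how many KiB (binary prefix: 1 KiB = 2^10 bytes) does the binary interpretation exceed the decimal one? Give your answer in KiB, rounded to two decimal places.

831 MiB = 831 × 1,048,576 = 871,366,656 bytes
831 MB = 831 × 1,000,000 = 831,000,000 bytes
difference = 40,366,656 bytes
40,366,656 / 1,024 = 39,420.56 KiB

39,420.56 KiB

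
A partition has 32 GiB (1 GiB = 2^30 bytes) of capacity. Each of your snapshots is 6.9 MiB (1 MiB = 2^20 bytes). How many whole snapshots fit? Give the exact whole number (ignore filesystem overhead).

Capacity: 32 GiB = 34,359,738,368 bytes
Per item: 6.9 MiB = 7,235,174.4 bytes
⌊34,359,738,368 / 7,235,174.4⌋ = 4,748

4,748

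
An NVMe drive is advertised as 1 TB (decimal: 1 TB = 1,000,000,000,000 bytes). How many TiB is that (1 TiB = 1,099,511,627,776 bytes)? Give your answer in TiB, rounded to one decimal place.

0.9 TiB

1 TB = 1 × 10^12 bytes = 1,000,000,000,000 bytes
1 TiB = 2^40 bytes = 1,099,511,627,776 bytes
1,000,000,000,000 / 1,099,511,627,776 = 0.9 TiB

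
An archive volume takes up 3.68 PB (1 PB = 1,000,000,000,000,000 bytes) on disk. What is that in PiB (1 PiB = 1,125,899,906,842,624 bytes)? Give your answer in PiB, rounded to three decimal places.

3.68 PB × 1,000,000,000,000,000 bytes/PB = 3,680,000,000,000,000 bytes
1 PiB = 1,125,899,906,842,624 bytes
3,680,000,000,000,000 / 1,125,899,906,842,624 = 3.268 PiB

3.268 PiB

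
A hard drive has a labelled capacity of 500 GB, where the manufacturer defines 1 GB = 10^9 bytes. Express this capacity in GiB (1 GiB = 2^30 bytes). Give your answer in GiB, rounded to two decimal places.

500 GB × 1,000,000,000 bytes/GB = 500,000,000,000 bytes
1 GiB = 2^30 bytes = 1,073,741,824 bytes
500,000,000,000 / 1,073,741,824 = 465.66 GiB

465.66 GiB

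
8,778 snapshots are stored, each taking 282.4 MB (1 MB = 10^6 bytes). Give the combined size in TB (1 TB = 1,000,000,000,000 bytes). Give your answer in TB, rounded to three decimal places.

Total = 8,778 × 282.4 MB = 2478907.2 MB
= 2478907.2 × 1,000,000 bytes = 2,478,907,200,000 bytes
1 TB = 1,000,000,000,000 bytes
2,478,907,200,000 / 1,000,000,000,000 = 2.479 TB

2.479 TB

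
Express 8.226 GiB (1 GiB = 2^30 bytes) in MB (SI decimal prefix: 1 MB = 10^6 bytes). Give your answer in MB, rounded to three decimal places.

8.226 GiB = 8.226 × 2^30 bytes = 8,832,600,244.224 bytes
1 MB = 1,000,000 bytes
8,832,600,244.224 / 1,000,000 = 8,832.600 MB

8,832.600 MB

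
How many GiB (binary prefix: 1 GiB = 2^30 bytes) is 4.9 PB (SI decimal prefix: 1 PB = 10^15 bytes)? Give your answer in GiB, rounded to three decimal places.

4,563,480.616 GiB

4.9 PB = 4.9 × 10^15 bytes = 4,900,000,000,000,000 bytes
1 GiB = 2^30 bytes = 1,073,741,824 bytes
4,900,000,000,000,000 / 1,073,741,824 = 4,563,480.616 GiB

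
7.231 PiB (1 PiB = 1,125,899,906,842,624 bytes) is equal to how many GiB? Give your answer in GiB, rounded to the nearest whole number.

7,582,253 GiB

7.231 PiB = 7.231 × 2^50 bytes = 8,141,382,226,379,014.144 bytes
1 GiB = 1,073,741,824 bytes
8,141,382,226,379,014.144 / 1,073,741,824 = 7,582,253 GiB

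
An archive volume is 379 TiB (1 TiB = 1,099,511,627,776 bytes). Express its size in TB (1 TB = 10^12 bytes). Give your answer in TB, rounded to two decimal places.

379 TiB × 1,099,511,627,776 bytes/TiB = 416,714,906,927,104 bytes
1 TB = 10^12 bytes = 1,000,000,000,000 bytes
416,714,906,927,104 / 1,000,000,000,000 = 416.71 TB

416.71 TB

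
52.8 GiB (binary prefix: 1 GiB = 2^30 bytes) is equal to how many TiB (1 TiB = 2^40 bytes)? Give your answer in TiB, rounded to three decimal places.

0.052 TiB

52.8 GiB × 1,073,741,824 bytes/GiB = 56,693,568,307.2 bytes
1 TiB = 2^40 bytes = 1,099,511,627,776 bytes
56,693,568,307.2 / 1,099,511,627,776 = 0.052 TiB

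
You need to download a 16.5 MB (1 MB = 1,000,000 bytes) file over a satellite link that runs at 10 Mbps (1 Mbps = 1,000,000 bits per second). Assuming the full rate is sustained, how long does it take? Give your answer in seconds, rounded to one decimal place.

16.5 MB = 16,500,000 bytes = 132,000,000 bits
10 Mbps = 10,000,000 bits/s
time = 132,000,000 / 10,000,000 = 13.2 s

13.2 seconds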